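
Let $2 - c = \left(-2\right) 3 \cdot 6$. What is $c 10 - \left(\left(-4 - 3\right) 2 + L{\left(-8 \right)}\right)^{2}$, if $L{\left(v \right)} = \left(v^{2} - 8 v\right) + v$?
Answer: $-10856$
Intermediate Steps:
$L{\left(v \right)} = v^{2} - 7 v$
$c = 38$ ($c = 2 - \left(-2\right) 3 \cdot 6 = 2 - \left(-6\right) 6 = 2 - -36 = 2 + 36 = 38$)
$c 10 - \left(\left(-4 - 3\right) 2 + L{\left(-8 \right)}\right)^{2} = 38 \cdot 10 - \left(\left(-4 - 3\right) 2 - 8 \left(-7 - 8\right)\right)^{2} = 380 - \left(\left(-7\right) 2 - -120\right)^{2} = 380 - \left(-14 + 120\right)^{2} = 380 - 106^{2} = 380 - 11236 = -10856$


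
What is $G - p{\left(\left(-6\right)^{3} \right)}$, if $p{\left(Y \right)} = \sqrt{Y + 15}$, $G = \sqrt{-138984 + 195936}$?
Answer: $6 \sqrt{1582} - i \sqrt{201} \approx 238.65 - 14.177 i$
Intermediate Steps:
$G = 6 \sqrt{1582}$ ($G = \sqrt{56952} = 6 \sqrt{1582} \approx 238.65$)
$p{\left(Y \right)} = \sqrt{15 + Y}$
$G - p{\left(\left(-6\right)^{3} \right)} = 6 \sqrt{1582} - \sqrt{15 + \left(-6\right)^{3}} = 6 \sqrt{1582} - \sqrt{15 - 216} = 6 \sqrt{1582} - \sqrt{-201} = 6 \sqrt{1582} - i \sqrt{201}$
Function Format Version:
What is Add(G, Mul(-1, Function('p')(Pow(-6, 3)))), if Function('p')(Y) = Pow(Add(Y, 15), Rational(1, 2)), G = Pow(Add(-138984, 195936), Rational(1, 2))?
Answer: Add(Mul(6, Pow(1582, Rational(1, 2))), Mul(-1, I, Pow(201, Rational(1, 2)))) ≈ Add(238.65, Mul(-14.177, I))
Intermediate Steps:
G = Mul(6, Pow(1582, Rational(1, 2))) (G = Pow(56952, Rational(1, 2)) = Mul(6, Pow(1582, Rational(1, 2))) ≈ 238.65)
Function('p')(Y) = Pow(Add(15, Y), Rational(1, 2))
Add(G, Mul(-1, Function('p')(Pow(-6, 3)))) = Add(Mul(6, Pow(1582, Rational(1, 2))), Mul(-1, Pow(Add(15, Pow(-6, 3)), Rational(1, 2)))) = Add(Mul(6, Pow(1582, Rational(1, 2))), Mul(-1, Pow(Add(15, -216), Rational(1, 2)))) = Add(Mul(6, Pow(1582, Rational(1, 2))), Mul(-1, Pow(-201, Rational(1, 2)))) = Add(Mul(6, Pow(1582, Rational(1, 2))), Mul(-1, Mul(I, Pow(201, Rational(1, 2))))) = Add(Mul(6, Pow(1582, Rational(1, 2))), Mul(-1, I, Pow(201, Rational(1, 2))))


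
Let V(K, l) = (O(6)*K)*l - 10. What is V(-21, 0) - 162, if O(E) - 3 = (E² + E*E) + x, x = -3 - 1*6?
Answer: -172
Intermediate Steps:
x = -9 (x = -3 - 6 = -9)
O(E) = -6 + 2*E² (O(E) = 3 + ((E² + E*E) - 9) = 3 + ((E² + E²) - 9) = 3 + (2*E² - 9) = 3 + (-9 + 2*E²) = -6 + 2*E²)
V(K, l) = -10 + 66*K*l (V(K, l) = ((-6 + 2*6²)*K)*l - 10 = ((-6 + 2*36)*K)*l - 10 = ((-6 + 72)*K)*l - 10 = (66*K)*l - 10 = 66*K*l - 10 = -10 + 66*K*l)
V(-21, 0) - 162 = (-10 + 66*(-21)*0) - 162 = (-10 + 0) - 162 = -10 - 162 = -172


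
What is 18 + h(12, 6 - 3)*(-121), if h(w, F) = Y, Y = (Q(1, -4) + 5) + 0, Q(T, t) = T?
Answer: -708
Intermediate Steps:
Y = 6 (Y = (1 + 5) + 0 = 6 + 0 = 6)
h(w, F) = 6
18 + h(12, 6 - 3)*(-121) = 18 + 6*(-121) = 18 - 726 = -708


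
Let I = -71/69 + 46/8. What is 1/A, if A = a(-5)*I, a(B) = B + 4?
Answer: -276/1303 ≈ -0.21182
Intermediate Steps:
a(B) = 4 + B
I = 1303/276 (I = -71*1/69 + 46*(⅛) = -71/69 + 23/4 = 1303/276 ≈ 4.7210)
A = -1303/276 (A = (4 - 5)*(1303/276) = -1*1303/276 = -1303/276 ≈ -4.7210)
1/A = 1/(-1303/276) = -276/1303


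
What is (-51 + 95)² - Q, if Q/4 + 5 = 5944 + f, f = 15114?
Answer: -82276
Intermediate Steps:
Q = 84212 (Q = -20 + 4*(5944 + 15114) = -20 + 4*21058 = -20 + 84232 = 84212)
(-51 + 95)² - Q = (-51 + 95)² - 1*84212 = 44² - 84212 = 1936 - 84212 = -82276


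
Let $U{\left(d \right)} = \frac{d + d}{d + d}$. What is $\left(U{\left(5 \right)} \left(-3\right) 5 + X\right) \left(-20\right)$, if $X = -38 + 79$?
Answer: $-520$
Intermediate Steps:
$U{\left(d \right)} = 1$ ($U{\left(d \right)} = \frac{2 d}{2 d} = 2 d \frac{1}{2 d} = 1$)
$X = 41$
$\left(U{\left(5 \right)} \left(-3\right) 5 + X\right) \left(-20\right) = \left(1 \left(-3\right) 5 + 41\right) \left(-20\right) = \left(\left(-3\right) 5 + 41\right) \left(-20\right) = \left(-15 + 41\right) \left(-20\right) = 26 \left(-20\right) = -520$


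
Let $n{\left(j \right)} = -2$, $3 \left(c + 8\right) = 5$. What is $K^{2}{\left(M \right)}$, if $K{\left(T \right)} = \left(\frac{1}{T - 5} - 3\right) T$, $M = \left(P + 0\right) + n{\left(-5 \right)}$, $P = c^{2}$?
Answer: $\frac{10238404225}{799236} \approx 12810.0$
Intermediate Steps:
$c = - \frac{19}{3}$ ($c = -8 + \frac{1}{3} \cdot 5 = -8 + \frac{5}{3} = - \frac{19}{3} \approx -6.3333$)
$P = \frac{361}{9}$ ($P = \left(- \frac{19}{3}\right)^{2} = \frac{361}{9} \approx 40.111$)
$M = \frac{343}{9}$ ($M = \left(\frac{361}{9} + 0\right) - 2 = \frac{361}{9} - 2 = \frac{343}{9} \approx 38.111$)
$K{\left(T \right)} = T \left(-3 + \frac{1}{-5 + T}\right)$ ($K{\left(T \right)} = \left(\frac{1}{-5 + T} - 3\right) T = \left(-3 + \frac{1}{-5 + T}\right) T = T \left(-3 + \frac{1}{-5 + T}\right)$)
$K^{2}{\left(M \right)} = \left(\frac{343 \left(16 - \frac{343}{3}\right)}{9 \left(-5 + \frac{343}{9}\right)}\right)^{2} = \left(\frac{343 \left(16 - \frac{343}{3}\right)}{9 \cdot \frac{298}{9}}\right)^{2} = \left(\frac{343}{9} \cdot \frac{9}{298} \left(- \frac{295}{3}\right)\right)^{2} = \left(- \frac{101185}{894}\right)^{2} = \frac{10238404225}{799236}$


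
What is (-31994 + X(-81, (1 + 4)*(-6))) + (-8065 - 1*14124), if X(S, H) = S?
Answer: -54264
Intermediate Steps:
(-31994 + X(-81, (1 + 4)*(-6))) + (-8065 - 1*14124) = (-31994 - 81) + (-8065 - 1*14124) = -32075 + (-8065 - 14124) = -32075 - 22189 = -54264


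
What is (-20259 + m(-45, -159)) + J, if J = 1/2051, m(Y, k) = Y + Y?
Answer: -41735798/2051 ≈ -20349.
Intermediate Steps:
m(Y, k) = 2*Y
J = 1/2051 ≈ 0.00048757
(-20259 + m(-45, -159)) + J = (-20259 + 2*(-45)) + 1/2051 = (-20259 - 90) + 1/2051 = -20349 + 1/2051 = -41735798/2051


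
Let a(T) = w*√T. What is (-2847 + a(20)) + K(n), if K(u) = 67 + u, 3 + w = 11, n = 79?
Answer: -2701 + 16*√5 ≈ -2665.2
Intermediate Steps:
w = 8 (w = -3 + 11 = 8)
a(T) = 8*√T
(-2847 + a(20)) + K(n) = (-2847 + 8*√20) + (67 + 79) = (-2847 + 8*(2*√5)) + 146 = (-2847 + 16*√5) + 146 = -2701 + 16*√5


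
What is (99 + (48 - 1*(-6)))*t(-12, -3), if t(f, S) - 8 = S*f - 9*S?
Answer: 10863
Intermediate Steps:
t(f, S) = 8 - 9*S + S*f (t(f, S) = 8 + (S*f - 9*S) = 8 + (-9*S + S*f) = 8 - 9*S + S*f)
(99 + (48 - 1*(-6)))*t(-12, -3) = (99 + (48 - 1*(-6)))*(8 - 9*(-3) - 3*(-12)) = (99 + (48 + 6))*(8 + 27 + 36) = (99 + 54)*71 = 153*71 = 10863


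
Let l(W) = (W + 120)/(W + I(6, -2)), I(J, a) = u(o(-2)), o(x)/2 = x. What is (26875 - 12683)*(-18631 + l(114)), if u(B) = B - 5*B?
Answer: -1321928032/5 ≈ -2.6439e+8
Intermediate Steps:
o(x) = 2*x
u(B) = -4*B
I(J, a) = 16 (I(J, a) = -8*(-2) = -4*(-4) = 16)
l(W) = (120 + W)/(16 + W) (l(W) = (W + 120)/(W + 16) = (120 + W)/(16 + W))
(26875 - 12683)*(-18631 + l(114)) = (26875 - 12683)*(-18631 + (120 + 114)/(16 + 114)) = 14192*(-18631 + 234/130) = 14192*(-18631 + (1/130)*234) = 14192*(-18631 + 9/5) = 14192*(-93146/5) = -1321928032/5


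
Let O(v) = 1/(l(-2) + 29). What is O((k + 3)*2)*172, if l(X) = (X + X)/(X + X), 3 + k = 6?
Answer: 86/15 ≈ 5.7333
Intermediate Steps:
k = 3 (k = -3 + 6 = 3)
l(X) = 1 (l(X) = (2*X)/((2*X)) = (2*X)*(1/(2*X)) = 1)
O(v) = 1/30 (O(v) = 1/(1 + 29) = 1/30)
O((k + 3)*2)*172 = (1/30)*172 = 86/15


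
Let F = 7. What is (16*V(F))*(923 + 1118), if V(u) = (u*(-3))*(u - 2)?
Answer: -3428880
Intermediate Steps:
V(u) = -3*u*(-2 + u) (V(u) = (-3*u)*(-2 + u) = -3*u*(-2 + u))
(16*V(F))*(923 + 1118) = (16*(3*7*(2 - 1*7)))*(923 + 1118) = (16*(3*7*(2 - 7)))*2041 = (16*(3*7*(-5)))*2041 = (16*(-105))*2041 = -1680*2041 = -3428880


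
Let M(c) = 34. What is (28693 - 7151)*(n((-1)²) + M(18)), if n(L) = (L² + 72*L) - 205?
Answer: -2111116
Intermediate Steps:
n(L) = -205 + L² + 72*L
(28693 - 7151)*(n((-1)²) + M(18)) = (28693 - 7151)*((-205 + ((-1)²)² + 72*(-1)²) + 34) = 21542*((-205 + 1² + 72*1) + 34) = 21542*((-205 + 1 + 72) + 34) = 21542*(-132 + 34) = 21542*(-98) = -2111116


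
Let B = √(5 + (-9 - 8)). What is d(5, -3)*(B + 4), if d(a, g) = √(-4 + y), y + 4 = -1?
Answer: -6*√3 + 12*I ≈ -10.392 + 12.0*I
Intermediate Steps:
y = -5 (y = -4 - 1 = -5)
d(a, g) = 3*I (d(a, g) = √(-4 - 5) = √(-9) = 3*I)
B = 2*I*√3 (B = √(5 - 17) = √(-12) = 2*I*√3 ≈ 3.4641*I)
d(5, -3)*(B + 4) = (3*I)*(2*I*√3 + 4) = (3*I)*(4 + 2*I*√3) = 3*I*(4 + 2*I*√3)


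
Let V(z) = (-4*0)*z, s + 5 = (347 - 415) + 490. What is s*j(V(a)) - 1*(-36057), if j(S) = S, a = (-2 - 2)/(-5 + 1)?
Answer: 36057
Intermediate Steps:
a = 1 (a = -4/(-4) = -4*(-¼) = 1)
s = 417 (s = -5 + ((347 - 415) + 490) = -5 + (-68 + 490) = -5 + 422 = 417)
V(z) = 0 (V(z) = 0*z = 0)
s*j(V(a)) - 1*(-36057) = 417*0 - 1*(-36057) = 0 + 36057 = 36057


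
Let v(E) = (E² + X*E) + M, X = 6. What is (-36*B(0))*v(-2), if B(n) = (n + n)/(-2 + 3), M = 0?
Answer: 0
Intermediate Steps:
v(E) = E² + 6*E (v(E) = (E² + 6*E) + 0 = E² + 6*E)
B(n) = 2*n (B(n) = (2*n)/1 = (2*n)*1 = 2*n)
(-36*B(0))*v(-2) = (-72*0)*(-2*(6 - 2)) = (-36*0)*(-2*4) = 0*(-8) = 0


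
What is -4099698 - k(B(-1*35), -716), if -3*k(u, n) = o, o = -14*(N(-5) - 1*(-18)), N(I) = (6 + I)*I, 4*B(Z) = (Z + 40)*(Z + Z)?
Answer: -12299276/3 ≈ -4.0998e+6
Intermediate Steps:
B(Z) = Z*(40 + Z)/2 (B(Z) = ((Z + 40)*(Z + Z))/4 = ((40 + Z)*(2*Z))/4 = (2*Z*(40 + Z))/4 = Z*(40 + Z)/2)
N(I) = I*(6 + I)
o = -182 (o = -14*(-5*(6 - 5) - 1*(-18)) = -14*(-5*1 + 18) = -14*(-5 + 18) = -14*13 = -182)
k(u, n) = 182/3 (k(u, n) = -⅓*(-182) = 182/3)
-4099698 - k(B(-1*35), -716) = -4099698 - 1*182/3 = -4099698 - 182/3 = -12299276/3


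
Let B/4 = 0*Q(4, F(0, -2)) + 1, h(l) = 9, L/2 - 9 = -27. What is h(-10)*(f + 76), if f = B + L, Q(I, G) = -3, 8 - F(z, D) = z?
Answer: 396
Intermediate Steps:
L = -36 (L = 18 + 2*(-27) = 18 - 54 = -36)
F(z, D) = 8 - z
B = 4 (B = 4*(0*(-3) + 1) = 4*(0 + 1) = 4*1 = 4)
f = -32 (f = 4 - 36 = -32)
h(-10)*(f + 76) = 9*(-32 + 76) = 9*44 = 396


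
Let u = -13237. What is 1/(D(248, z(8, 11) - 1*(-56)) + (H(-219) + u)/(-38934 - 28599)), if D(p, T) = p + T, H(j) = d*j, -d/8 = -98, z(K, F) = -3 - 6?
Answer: 67533/20107168 ≈ 0.0033587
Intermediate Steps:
z(K, F) = -9
d = 784 (d = -8*(-98) = 784)
H(j) = 784*j
D(p, T) = T + p
1/(D(248, z(8, 11) - 1*(-56)) + (H(-219) + u)/(-38934 - 28599)) = 1/(((-9 - 1*(-56)) + 248) + (784*(-219) - 13237)/(-38934 - 28599)) = 1/(((-9 + 56) + 248) + (-171696 - 13237)/(-67533)) = 1/((47 + 248) - 184933*(-1/67533)) = 1/(295 + 184933/67533) = 1/(20107168/67533) = 67533/20107168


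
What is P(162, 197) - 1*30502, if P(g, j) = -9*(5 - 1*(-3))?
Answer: -30574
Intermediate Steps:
P(g, j) = -72 (P(g, j) = -9*(5 + 3) = -9*8 = -72)
P(162, 197) - 1*30502 = -72 - 1*30502 = -72 - 30502 = -30574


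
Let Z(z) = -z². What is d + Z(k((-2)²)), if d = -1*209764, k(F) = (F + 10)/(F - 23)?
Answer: -75725000/361 ≈ -2.0976e+5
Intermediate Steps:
k(F) = (10 + F)/(-23 + F)
d = -209764
d + Z(k((-2)²)) = -209764 - ((10 + (-2)²)/(-23 + (-2)²))² = -209764 - ((10 + 4)/(-23 + 4))² = -209764 - (14/(-19))² = -209764 - (-1/19*14)² = -209764 - (-14/19)² = -209764 - 1*196/361 = -209764 - 196/361 = -75725000/361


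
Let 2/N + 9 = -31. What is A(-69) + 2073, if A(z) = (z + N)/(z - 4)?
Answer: 3027961/1460 ≈ 2073.9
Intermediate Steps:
N = -1/20 (N = 2/(-9 - 31) = 2/(-40) = 2*(-1/40) = -1/20 ≈ -0.050000)
A(z) = (-1/20 + z)/(-4 + z) (A(z) = (z - 1/20)/(z - 4) = (-1/20 + z)/(-4 + z))
A(-69) + 2073 = (-1/20 - 69)/(-4 - 69) + 2073 = -1381/20/(-73) + 2073 = -1/73*(-1381/20) + 2073 = 1381/1460 + 2073 = 3027961/1460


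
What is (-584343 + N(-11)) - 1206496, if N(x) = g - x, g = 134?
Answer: -1790694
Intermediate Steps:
N(x) = 134 - x
(-584343 + N(-11)) - 1206496 = (-584343 + (134 - 1*(-11))) - 1206496 = (-584343 + (134 + 11)) - 1206496 = (-584343 + 145) - 1206496 = -584198 - 1206496 = -1790694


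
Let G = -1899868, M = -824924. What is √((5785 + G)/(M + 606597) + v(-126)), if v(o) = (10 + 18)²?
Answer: √37784205739477/218327 ≈ 28.154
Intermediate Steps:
v(o) = 784 (v(o) = 28² = 784)
√((5785 + G)/(M + 606597) + v(-126)) = √((5785 - 1899868)/(-824924 + 606597) + 784) = √(-1894083/(-218327) + 784) = √(-1894083*(-1/218327) + 784) = √(1894083/218327 + 784) = √(173062451/218327) = √37784205739477/218327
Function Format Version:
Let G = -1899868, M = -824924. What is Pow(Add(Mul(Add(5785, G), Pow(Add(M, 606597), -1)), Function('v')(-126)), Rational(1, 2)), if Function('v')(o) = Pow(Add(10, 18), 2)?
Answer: Mul(Rational(1, 218327), Pow(37784205739477, Rational(1, 2))) ≈ 28.154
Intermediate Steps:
Function('v')(o) = 784 (Function('v')(o) = Pow(28, 2) = 784)
Pow(Add(Mul(Add(5785, G), Pow(Add(M, 606597), -1)), Function('v')(-126)), Rational(1, 2)) = Pow(Add(Mul(Add(5785, -1899868), Pow(Add(-824924, 606597), -1)), 784), Rational(1, 2)) = Pow(Add(Mul(-1894083, Pow(-218327, -1)), 784), Rational(1, 2)) = Pow(Add(Mul(-1894083, Rational(-1, 218327)), 784), Rational(1, 2)) = Pow(Add(Rational(1894083, 218327), 784), Rational(1, 2)) = Pow(Rational(173062451, 218327), Rational(1, 2)) = Mul(Rational(1, 218327), Pow(37784205739477, Rational(1, 2)))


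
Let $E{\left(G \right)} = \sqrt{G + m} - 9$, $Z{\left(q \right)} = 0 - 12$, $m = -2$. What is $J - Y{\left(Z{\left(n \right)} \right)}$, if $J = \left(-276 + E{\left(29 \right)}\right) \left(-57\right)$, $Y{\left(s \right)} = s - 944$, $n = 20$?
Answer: $17201 - 171 \sqrt{3} \approx 16905.0$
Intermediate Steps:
$Z{\left(q \right)} = -12$ ($Z{\left(q \right)} = 0 - 12 = -12$)
$E{\left(G \right)} = -9 + \sqrt{-2 + G}$ ($E{\left(G \right)} = \sqrt{G - 2} - 9 = \sqrt{-2 + G} - 9 = -9 + \sqrt{-2 + G}$)
$Y{\left(s \right)} = -944 + s$ ($Y{\left(s \right)} = s - 944 = -944 + s$)
$J = 16245 - 171 \sqrt{3}$ ($J = \left(-276 - \left(9 - \sqrt{-2 + 29}\right)\right) \left(-57\right) = \left(-276 - \left(9 - \sqrt{27}\right)\right) \left(-57\right) = \left(-276 - \left(9 - 3 \sqrt{3}\right)\right) \left(-57\right) = \left(-285 + 3 \sqrt{3}\right) \left(-57\right) = 16245 - 171 \sqrt{3} \approx 15949.0$)
$J - Y{\left(Z{\left(n \right)} \right)} = \left(16245 - 171 \sqrt{3}\right) - \left(-944 - 12\right) = \left(16245 - 171 \sqrt{3}\right) - -956 = \left(16245 - 171 \sqrt{3}\right) + 956 = 17201 - 171 \sqrt{3}$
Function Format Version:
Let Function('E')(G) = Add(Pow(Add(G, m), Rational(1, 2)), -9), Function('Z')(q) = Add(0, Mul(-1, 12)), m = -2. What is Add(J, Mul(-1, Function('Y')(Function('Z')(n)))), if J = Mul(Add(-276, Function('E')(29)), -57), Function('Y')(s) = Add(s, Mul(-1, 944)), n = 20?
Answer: Add(17201, Mul(-171, Pow(3, Rational(1, 2)))) ≈ 16905.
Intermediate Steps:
Function('Z')(q) = -12 (Function('Z')(q) = Add(0, -12) = -12)
Function('E')(G) = Add(-9, Pow(Add(-2, G), Rational(1, 2))) (Function('E')(G) = Add(Pow(Add(G, -2), Rational(1, 2)), -9) = Add(Pow(Add(-2, G), Rational(1, 2)), -9) = Add(-9, Pow(Add(-2, G), Rational(1, 2))))
Function('Y')(s) = Add(-944, s) (Function('Y')(s) = Add(s, -944) = Add(-944, s))
J = Add(16245, Mul(-171, Pow(3, Rational(1, 2)))) (J = Mul(Add(-276, Add(-9, Pow(Add(-2, 29), Rational(1, 2)))), -57) = Mul(Add(-276, Add(-9, Pow(27, Rational(1, 2)))), -57) = Mul(Add(-276, Add(-9, Mul(3, Pow(3, Rational(1, 2))))), -57) = Mul(Add(-285, Mul(3, Pow(3, Rational(1, 2)))), -57) = Add(16245, Mul(-171, Pow(3, Rational(1, 2)))) ≈ 15949.)
Add(J, Mul(-1, Function('Y')(Function('Z')(n)))) = Add(Add(16245, Mul(-171, Pow(3, Rational(1, 2)))), Mul(-1, Add(-944, -12))) = Add(Add(16245, Mul(-171, Pow(3, Rational(1, 2)))), Mul(-1, -956)) = Add(Add(16245, Mul(-171, Pow(3, Rational(1, 2)))), 956) = Add(17201, Mul(-171, Pow(3, Rational(1, 2))))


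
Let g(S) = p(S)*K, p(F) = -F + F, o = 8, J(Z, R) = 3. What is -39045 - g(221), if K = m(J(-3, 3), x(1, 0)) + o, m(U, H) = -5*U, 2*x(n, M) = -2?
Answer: -39045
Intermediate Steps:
x(n, M) = -1 (x(n, M) = (½)*(-2) = -1)
p(F) = 0
K = -7 (K = -5*3 + 8 = -15 + 8 = -7)
g(S) = 0 (g(S) = 0*(-7) = 0)
-39045 - g(221) = -39045 - 1*0 = -39045 + 0 = -39045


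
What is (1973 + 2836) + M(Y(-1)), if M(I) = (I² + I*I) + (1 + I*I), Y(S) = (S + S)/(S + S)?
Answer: 4813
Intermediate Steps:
Y(S) = 1 (Y(S) = (2*S)/((2*S)) = (2*S)*(1/(2*S)) = 1)
M(I) = 1 + 3*I² (M(I) = (I² + I²) + (1 + I²) = 2*I² + (1 + I²) = 1 + 3*I²)
(1973 + 2836) + M(Y(-1)) = (1973 + 2836) + (1 + 3*1²) = 4809 + (1 + 3*1) = 4809 + (1 + 3) = 4809 + 4 = 4813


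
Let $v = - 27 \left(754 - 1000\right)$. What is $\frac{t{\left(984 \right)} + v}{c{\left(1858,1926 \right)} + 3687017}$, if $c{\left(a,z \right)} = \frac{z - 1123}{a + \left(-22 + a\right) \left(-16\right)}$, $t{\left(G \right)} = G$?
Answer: $\frac{209852268}{101459333003} \approx 0.0020683$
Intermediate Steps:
$c{\left(a,z \right)} = \frac{-1123 + z}{352 - 15 a}$ ($c{\left(a,z \right)} = \frac{-1123 + z}{a - \left(-352 + 16 a\right)} = \frac{-1123 + z}{352 - 15 a}$)
$v = 6642$ ($v = \left(-27\right) \left(-246\right) = 6642$)
$\frac{t{\left(984 \right)} + v}{c{\left(1858,1926 \right)} + 3687017} = \frac{984 + 6642}{\frac{1123 - 1926}{-352 + 15 \cdot 1858} + 3687017} = \frac{7626}{\frac{1123 - 1926}{-352 + 27870} + 3687017} = \frac{7626}{\frac{1}{27518} \left(-803\right) + 3687017} = \frac{7626}{- \frac{803}{27518} + 3687017} = \frac{7626}{\frac{101459333003}{27518}} = 7626 \cdot \frac{27518}{101459333003} = \frac{209852268}{101459333003}$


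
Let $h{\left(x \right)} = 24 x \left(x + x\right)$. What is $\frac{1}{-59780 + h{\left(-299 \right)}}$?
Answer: $\frac{1}{4231468} \approx 2.3632 \cdot 10^{-7}$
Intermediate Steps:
$h{\left(x \right)} = 48 x^{2}$ ($h{\left(x \right)} = 24 x 2 x = 24 \cdot 2 x^{2} = 48 x^{2}$)
$\frac{1}{-59780 + h{\left(-299 \right)}} = \frac{1}{-59780 + 48 \left(-299\right)^{2}} = \frac{1}{-59780 + 48 \cdot 89401} = \frac{1}{-59780 + 4291248} = \frac{1}{4231468}$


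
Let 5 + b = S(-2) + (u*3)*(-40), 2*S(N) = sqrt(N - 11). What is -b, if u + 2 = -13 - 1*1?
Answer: -1915 - I*sqrt(13)/2 ≈ -1915.0 - 1.8028*I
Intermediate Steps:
S(N) = sqrt(-11 + N)/2 (S(N) = sqrt(N - 11)/2 = sqrt(-11 + N)/2)
u = -16 (u = -2 + (-13 - 1*1) = -2 + (-13 - 1) = -2 - 14 = -16)
b = 1915 + I*sqrt(13)/2 (b = -5 + (sqrt(-11 - 2)/2 - 16*3*(-40)) = -5 + (sqrt(-13)/2 - 48*(-40)) = -5 + ((I*sqrt(13))/2 + 1920) = -5 + (I*sqrt(13)/2 + 1920) = -5 + (1920 + I*sqrt(13)/2) = 1915 + I*sqrt(13)/2 ≈ 1915.0 + 1.8028*I)
-b = -(1915 + I*sqrt(13)/2) = -1915 - I*sqrt(13)/2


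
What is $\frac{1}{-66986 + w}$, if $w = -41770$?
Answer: $- \frac{1}{108756} \approx -9.1949 \cdot 10^{-6}$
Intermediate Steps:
$\frac{1}{-66986 + w} = \frac{1}{-66986 - 41770} = \frac{1}{-108756} = - \frac{1}{108756}$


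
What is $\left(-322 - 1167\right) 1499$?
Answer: $-2232011$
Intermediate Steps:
$\left(-322 - 1167\right) 1499 = \left(-1489\right) 1499 = -2232011$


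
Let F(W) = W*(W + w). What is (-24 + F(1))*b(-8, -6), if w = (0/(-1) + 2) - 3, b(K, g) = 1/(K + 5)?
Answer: 8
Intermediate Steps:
b(K, g) = 1/(5 + K)
w = -1 (w = (0*(-1) + 2) - 3 = (0 + 2) - 3 = 2 - 3 = -1)
F(W) = W*(-1 + W) (F(W) = W*(W - 1) = W*(-1 + W))
(-24 + F(1))*b(-8, -6) = (-24 + 1*(-1 + 1))/(5 - 8) = (-24 + 1*0)/(-3) = (-24 + 0)*(-1/3) = -24*(-1/3) = 8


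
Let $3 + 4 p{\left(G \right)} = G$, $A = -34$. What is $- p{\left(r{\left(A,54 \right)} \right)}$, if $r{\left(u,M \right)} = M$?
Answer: $- \frac{51}{4} \approx -12.75$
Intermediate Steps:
$p{\left(G \right)} = - \frac{3}{4} + \frac{G}{4}$
$- p{\left(r{\left(A,54 \right)} \right)} = - (- \frac{3}{4} + \frac{1}{4} \cdot 54) = - (- \frac{3}{4} + \frac{27}{2}) = \left(-1\right) \frac{51}{4} = - \frac{51}{4}$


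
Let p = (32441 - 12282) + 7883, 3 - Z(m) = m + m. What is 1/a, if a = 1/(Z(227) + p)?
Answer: 27591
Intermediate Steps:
Z(m) = 3 - 2*m (Z(m) = 3 - (m + m) = 3 - 2*m)
p = 28042 (p = 20159 + 7883 = 28042)
a = 1/27591 (a = 1/((3 - 2*227) + 28042) = 1/((3 - 454) + 28042) = 1/(-451 + 28042) = 1/27591 ≈ 3.6244e-5)
1/a = 1/(1/27591) = 27591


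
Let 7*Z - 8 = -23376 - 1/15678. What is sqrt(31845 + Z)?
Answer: sqrt(38148902965810)/36582 ≈ 168.84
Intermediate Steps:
Z = -366363505/109746 (Z = 8/7 + (-23376 - 1/15678)/7 = 8/7 + (1/7)*(-366488929/15678) = 8/7 - 366488929/109746 = -366363505/109746 ≈ -3338.3)
sqrt(31845 + Z) = sqrt(31845 - 366363505/109746) = sqrt(3128497865/109746) = sqrt(38148902965810)/36582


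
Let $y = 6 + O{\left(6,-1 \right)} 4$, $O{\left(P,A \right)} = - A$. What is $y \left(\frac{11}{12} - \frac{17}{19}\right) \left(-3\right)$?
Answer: $- \frac{25}{38} \approx -0.6579$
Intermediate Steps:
$y = 10$ ($y = 6 + \left(-1\right) \left(-1\right) 4 = 6 + 1 \cdot 4 = 6 + 4 = 10$)
$y \left(\frac{11}{12} - \frac{17}{19}\right) \left(-3\right) = 10 \left(\frac{11}{12} - \frac{17}{19}\right) \left(-3\right) = 10 \cdot \frac{5}{228} \left(-3\right) = \frac{25}{114} \left(-3\right) = - \frac{25}{38}$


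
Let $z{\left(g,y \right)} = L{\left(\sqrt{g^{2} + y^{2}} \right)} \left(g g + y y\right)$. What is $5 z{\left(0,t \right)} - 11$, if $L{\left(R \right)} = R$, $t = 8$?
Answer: $2549$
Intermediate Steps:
$z{\left(g,y \right)} = \left(g^{2} + y^{2}\right)^{\frac{3}{2}}$ ($z{\left(g,y \right)} = \sqrt{g^{2} + y^{2}} \left(g g + y y\right) = \sqrt{g^{2} + y^{2}} \left(g^{2} + y^{2}\right) = \left(g^{2} + y^{2}\right)^{\frac{3}{2}}$)
$5 z{\left(0,t \right)} - 11 = 5 \left(0^{2} + 8^{2}\right)^{\frac{3}{2}} - 11 = 5 \left(0 + 64\right)^{\frac{3}{2}} - 11 = 5 \cdot 64^{\frac{3}{2}} - 11 = 5 \cdot 512 - 11 = 2560 - 11 = 2549$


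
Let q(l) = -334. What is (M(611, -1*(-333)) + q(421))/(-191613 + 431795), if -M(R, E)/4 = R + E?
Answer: -2055/120091 ≈ -0.017112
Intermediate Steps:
M(R, E) = -4*E - 4*R (M(R, E) = -4*(R + E) = -4*(E + R) = -4*E - 4*R)
(M(611, -1*(-333)) + q(421))/(-191613 + 431795) = ((-(-4)*(-333) - 4*611) - 334)/(-191613 + 431795) = ((-4*333 - 2444) - 334)/240182 = ((-1332 - 2444) - 334)*(1/240182) = (-3776 - 334)*(1/240182) = -4110*1/240182 = -2055/120091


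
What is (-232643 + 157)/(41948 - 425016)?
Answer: 116243/191534 ≈ 0.60690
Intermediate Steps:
(-232643 + 157)/(41948 - 425016) = -232486/(-383068) = -232486*(-1/383068) = 116243/191534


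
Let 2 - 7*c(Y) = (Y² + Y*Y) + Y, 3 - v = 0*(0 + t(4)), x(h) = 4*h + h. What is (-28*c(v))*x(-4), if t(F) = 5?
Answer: -1520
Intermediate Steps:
x(h) = 5*h
v = 3 (v = 3 - 0*(0 + 5) = 3 - 0*5 = 3 - 1*0 = 3 + 0 = 3)
c(Y) = 2/7 - 2*Y²/7 - Y/7 (c(Y) = 2/7 - ((Y² + Y*Y) + Y)/7 = 2/7 - ((Y² + Y²) + Y)/7 = 2/7 - (2*Y² + Y)/7 = 2/7 - (Y + 2*Y²)/7 = 2/7 + (-2*Y²/7 - Y/7) = 2/7 - 2*Y²/7 - Y/7)
(-28*c(v))*x(-4) = (-28*(2/7 - 2/7*3² - ⅐*3))*(5*(-4)) = -28*(2/7 - 2/7*9 - 3/7)*(-20) = -28*(2/7 - 18/7 - 3/7)*(-20) = -28*(-19/7)*(-20) = 76*(-20) = -1520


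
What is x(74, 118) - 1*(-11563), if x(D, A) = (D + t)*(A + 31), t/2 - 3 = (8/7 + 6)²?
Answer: 1895667/49 ≈ 38687.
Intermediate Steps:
t = 5294/49 (t = 6 + 2*(8/7 + 6)² = 6 + 2*(50/7)² = 6 + 2*(2500/49) = 6 + 5000/49 = 5294/49 ≈ 108.04)
x(D, A) = (31 + A)*(5294/49 + D) (x(D, A) = (D + 5294/49)*(A + 31) = (5294/49 + D)*(31 + A) = (31 + A)*(5294/49 + D))
x(74, 118) - 1*(-11563) = (164114/49 + 31*74 + (5294/49)*118 + 118*74) - 1*(-11563) = (164114/49 + 2294 + 624692/49 + 8732) + 11563 = 1329080/49 + 11563 = 1895667/49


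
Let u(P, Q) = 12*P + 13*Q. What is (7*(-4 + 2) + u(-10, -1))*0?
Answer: 0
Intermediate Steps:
(7*(-4 + 2) + u(-10, -1))*0 = (7*(-4 + 2) + (12*(-10) + 13*(-1)))*0 = (7*(-2) + (-120 - 13))*0 = (-14 - 133)*0 = -147*0 = 0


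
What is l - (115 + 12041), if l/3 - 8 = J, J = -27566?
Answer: -94830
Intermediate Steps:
l = -82674 (l = 24 + 3*(-27566) = 24 - 82698 = -82674)
l - (115 + 12041) = -82674 - (115 + 12041) = -82674 - 1*12156 = -82674 - 12156 = -94830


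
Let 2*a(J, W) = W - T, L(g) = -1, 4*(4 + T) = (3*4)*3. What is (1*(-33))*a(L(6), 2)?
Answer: 99/2 ≈ 49.500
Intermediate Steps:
T = 5 (T = -4 + ((3*4)*3)/4 = -4 + (12*3)/4 = -4 + (1/4)*36 = -4 + 9 = 5)
a(J, W) = -5/2 + W/2 (a(J, W) = (W - 1*5)/2 = (W - 5)/2 = (-5 + W)/2 = -5/2 + W/2)
(1*(-33))*a(L(6), 2) = (1*(-33))*(-5/2 + (1/2)*2) = -33*(-5/2 + 1) = -33*(-3/2) = 99/2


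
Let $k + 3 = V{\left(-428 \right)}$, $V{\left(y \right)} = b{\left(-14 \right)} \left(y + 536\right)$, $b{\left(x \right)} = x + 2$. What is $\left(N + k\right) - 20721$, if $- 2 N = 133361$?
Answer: $- \frac{177401}{2} \approx -88701.0$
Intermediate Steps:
$b{\left(x \right)} = 2 + x$
$V{\left(y \right)} = -6432 - 12 y$ ($V{\left(y \right)} = \left(2 - 14\right) \left(y + 536\right) = - 12 \left(536 + y\right) = -6432 - 12 y$)
$k = -1299$ ($k = -3 - 1296 = -1299$)
$N = - \frac{133361}{2}$ ($N = \left(- \frac{1}{2}\right) 133361 = - \frac{133361}{2} \approx -66681.0$)
$\left(N + k\right) - 20721 = \left(- \frac{133361}{2} - 1299\right) - 20721 = - \frac{135959}{2} - 20721 = - \frac{177401}{2}$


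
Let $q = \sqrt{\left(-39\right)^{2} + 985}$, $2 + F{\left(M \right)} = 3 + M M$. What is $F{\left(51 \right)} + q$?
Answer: $2602 + \sqrt{2506} \approx 2652.1$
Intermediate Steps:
$F{\left(M \right)} = 1 + M^{2}$ ($F{\left(M \right)} = -2 + \left(3 + M M\right) = -2 + \left(3 + M^{2}\right) = 1 + M^{2}$)
$q = \sqrt{2506}$ ($q = \sqrt{1521 + 985} = \sqrt{2506} \approx 50.06$)
$F{\left(51 \right)} + q = \left(1 + 51^{2}\right) + \sqrt{2506} = \left(1 + 2601\right) + \sqrt{2506} = 2602 + \sqrt{2506}$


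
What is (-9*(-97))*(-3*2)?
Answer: -5238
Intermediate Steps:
(-9*(-97))*(-3*2) = 873*(-6) = -5238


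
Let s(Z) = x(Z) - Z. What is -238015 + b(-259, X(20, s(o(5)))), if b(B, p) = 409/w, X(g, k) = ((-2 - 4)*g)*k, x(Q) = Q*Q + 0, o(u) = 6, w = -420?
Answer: -99966709/420 ≈ -2.3802e+5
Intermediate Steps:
x(Q) = Q² (x(Q) = Q² + 0 = Q²)
s(Z) = Z² - Z
X(g, k) = -6*g*k (X(g, k) = (-6*g)*k = -6*g*k)
b(B, p) = -409/420 (b(B, p) = 409/(-420) = 409*(-1/420) = -409/420)
-238015 + b(-259, X(20, s(o(5)))) = -238015 - 409/420 = -99966709/420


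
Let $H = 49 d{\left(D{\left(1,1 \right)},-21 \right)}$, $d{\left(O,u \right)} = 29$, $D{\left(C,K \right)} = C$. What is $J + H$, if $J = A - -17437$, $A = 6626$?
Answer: $25484$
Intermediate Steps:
$J = 24063$ ($J = 6626 - -17437 = 6626 + 17437 = 24063$)
$H = 1421$ ($H = 49 \cdot 29 = 1421$)
$J + H = 24063 + 1421 = 25484$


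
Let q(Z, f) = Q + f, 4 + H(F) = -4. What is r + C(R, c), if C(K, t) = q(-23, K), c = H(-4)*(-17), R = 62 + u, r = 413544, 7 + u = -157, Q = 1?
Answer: 413443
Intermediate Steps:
u = -164 (u = -7 - 157 = -164)
H(F) = -8 (H(F) = -4 - 4 = -8)
R = -102 (R = 62 - 164 = -102)
c = 136 (c = -8*(-17) = 136)
q(Z, f) = 1 + f
C(K, t) = 1 + K
r + C(R, c) = 413544 + (1 - 102) = 413544 - 101 = 413443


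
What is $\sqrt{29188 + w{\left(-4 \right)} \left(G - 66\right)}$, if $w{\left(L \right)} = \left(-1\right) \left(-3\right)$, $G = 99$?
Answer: $\sqrt{29287} \approx 171.13$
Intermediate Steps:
$w{\left(L \right)} = 3$
$\sqrt{29188 + w{\left(-4 \right)} \left(G - 66\right)} = \sqrt{29188 + 3 \left(99 - 66\right)} = \sqrt{29188 + 3 \cdot 33} = \sqrt{29188 + 99} = \sqrt{29287}$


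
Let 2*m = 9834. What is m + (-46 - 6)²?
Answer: 7621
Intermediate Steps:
m = 4917 (m = (½)*9834 = 4917)
m + (-46 - 6)² = 4917 + (-46 - 6)² = 4917 + (-52)² = 4917 + 2704 = 7621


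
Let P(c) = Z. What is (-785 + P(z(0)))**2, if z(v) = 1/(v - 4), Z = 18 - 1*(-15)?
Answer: 565504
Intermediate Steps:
Z = 33 (Z = 18 + 15 = 33)
z(v) = 1/(-4 + v)
P(c) = 33
(-785 + P(z(0)))**2 = (-785 + 33)**2 = (-752)**2 = 565504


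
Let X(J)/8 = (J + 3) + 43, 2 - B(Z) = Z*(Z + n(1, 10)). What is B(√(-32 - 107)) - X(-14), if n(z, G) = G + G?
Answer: -115 - 20*I*√139 ≈ -115.0 - 235.8*I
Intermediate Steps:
n(z, G) = 2*G
B(Z) = 2 - Z*(20 + Z) (B(Z) = 2 - Z*(Z + 2*10) = 2 - Z*(Z + 20) = 2 - Z*(20 + Z))
X(J) = 368 + 8*J (X(J) = 8*((J + 3) + 43) = 8*((3 + J) + 43) = 8*(46 + J) = 368 + 8*J)
B(√(-32 - 107)) - X(-14) = (2 - (√(-32 - 107))² - 20*√(-32 - 107)) - (368 + 8*(-14)) = (2 - (√(-139))² - 20*I*√139) - (368 - 112) = (2 - (I*√139)² - 20*I*√139) - 1*256 = (2 - 1*(-139) - 20*I*√139) - 256 = (2 + 139 - 20*I*√139) - 256 = (141 - 20*I*√139) - 256 = -115 - 20*I*√139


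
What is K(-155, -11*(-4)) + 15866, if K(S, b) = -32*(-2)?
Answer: 15930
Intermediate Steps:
K(S, b) = 64
K(-155, -11*(-4)) + 15866 = 64 + 15866 = 15930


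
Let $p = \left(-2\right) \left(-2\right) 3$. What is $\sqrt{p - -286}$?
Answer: $\sqrt{298} \approx 17.263$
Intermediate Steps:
$p = 12$ ($p = 4 \cdot 3 = 12$)
$\sqrt{p - -286} = \sqrt{12 - -286} = \sqrt{12 + 286} = \sqrt{298}$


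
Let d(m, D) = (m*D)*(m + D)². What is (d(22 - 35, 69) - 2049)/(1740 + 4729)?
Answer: -2815041/6469 ≈ -435.16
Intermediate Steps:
d(m, D) = D*m*(D + m)² (d(m, D) = (D*m)*(D + m)² = D*m*(D + m)²)
(d(22 - 35, 69) - 2049)/(1740 + 4729) = (69*(22 - 35)*(69 + (22 - 35))² - 2049)/(1740 + 4729) = (69*(-13)*(69 - 13)² - 2049)/6469 = (69*(-13)*56² - 2049)*(1/6469) = (69*(-13)*3136 - 2049)*(1/6469) = (-2812992 - 2049)*(1/6469) = -2815041*1/6469 = -2815041/6469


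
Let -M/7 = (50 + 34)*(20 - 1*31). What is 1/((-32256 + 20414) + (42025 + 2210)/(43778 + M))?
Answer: -50246/594968897 ≈ -8.4452e-5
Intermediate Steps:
M = 6468 (M = -7*(50 + 34)*(20 - 1*31) = -588*(20 - 31) = -588*(-11) = -7*(-924) = 6468)
1/((-32256 + 20414) + (42025 + 2210)/(43778 + M)) = 1/((-32256 + 20414) + (42025 + 2210)/(43778 + 6468)) = 1/(-11842 + 44235/50246) = 1/(-594968897/50246) = -50246/594968897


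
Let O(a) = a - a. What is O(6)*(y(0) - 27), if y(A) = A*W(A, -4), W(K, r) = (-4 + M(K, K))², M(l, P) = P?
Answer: 0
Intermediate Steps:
W(K, r) = (-4 + K)²
y(A) = A*(-4 + A)²
O(a) = 0
O(6)*(y(0) - 27) = 0*(0*(-4 + 0)² - 27) = 0*(0*(-4)² - 27) = 0*(0*16 - 27) = 0*(0 - 27) = 0*(-27) = 0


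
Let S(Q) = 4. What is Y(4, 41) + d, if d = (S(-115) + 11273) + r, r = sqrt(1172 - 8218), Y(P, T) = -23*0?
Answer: 11277 + I*sqrt(7046) ≈ 11277.0 + 83.94*I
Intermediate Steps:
Y(P, T) = 0
r = I*sqrt(7046) (r = sqrt(-7046) = I*sqrt(7046) ≈ 83.94*I)
d = 11277 + I*sqrt(7046) (d = (4 + 11273) + I*sqrt(7046) = 11277 + I*sqrt(7046) ≈ 11277.0 + 83.94*I)
Y(4, 41) + d = 0 + (11277 + I*sqrt(7046)) = 11277 + I*sqrt(7046)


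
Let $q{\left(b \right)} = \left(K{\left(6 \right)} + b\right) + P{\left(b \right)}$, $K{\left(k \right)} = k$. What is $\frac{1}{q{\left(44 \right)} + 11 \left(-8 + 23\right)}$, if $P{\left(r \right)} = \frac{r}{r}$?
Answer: $\frac{1}{216} \approx 0.0046296$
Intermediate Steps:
$P{\left(r \right)} = 1$
$q{\left(b \right)} = 7 + b$ ($q{\left(b \right)} = \left(6 + b\right) + 1 = 7 + b$)
$\frac{1}{q{\left(44 \right)} + 11 \left(-8 + 23\right)} = \frac{1}{\left(7 + 44\right) + 11 \left(-8 + 23\right)} = \frac{1}{51 + 11 \cdot 15} = \frac{1}{51 + 165} = \frac{1}{216}$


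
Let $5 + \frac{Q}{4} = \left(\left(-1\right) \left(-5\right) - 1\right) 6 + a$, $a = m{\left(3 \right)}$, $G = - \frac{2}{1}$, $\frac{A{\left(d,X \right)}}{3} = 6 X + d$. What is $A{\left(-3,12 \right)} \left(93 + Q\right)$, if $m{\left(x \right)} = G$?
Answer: $33327$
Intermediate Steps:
$A{\left(d,X \right)} = 3 d + 18 X$ ($A{\left(d,X \right)} = 3 \left(6 X + d\right) = 3 \left(d + 6 X\right) = 3 d + 18 X$)
$G = -2$ ($G = \left(-2\right) 1 = -2$)
$m{\left(x \right)} = -2$
$a = -2$
$Q = 68$ ($Q = -20 + 4 \left(\left(\left(-1\right) \left(-5\right) - 1\right) 6 - 2\right) = -20 + 4 \left(\left(5 - 1\right) 6 - 2\right) = -20 + 4 \left(4 \cdot 6 - 2\right) = -20 + 4 \left(24 - 2\right) = -20 + 4 \cdot 22 = -20 + 88 = 68$)
$A{\left(-3,12 \right)} \left(93 + Q\right) = \left(3 \left(-3\right) + 18 \cdot 12\right) \left(93 + 68\right) = \left(-9 + 216\right) 161 = 207 \cdot 161 = 33327$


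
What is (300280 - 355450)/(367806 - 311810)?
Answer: -27585/27998 ≈ -0.98525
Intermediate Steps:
(300280 - 355450)/(367806 - 311810) = -55170/55996 = -55170*1/55996 = -27585/27998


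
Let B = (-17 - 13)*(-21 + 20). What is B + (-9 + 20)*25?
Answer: 305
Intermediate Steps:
B = 30 (B = -30*(-1) = 30)
B + (-9 + 20)*25 = 30 + (-9 + 20)*25 = 30 + 11*25 = 30 + 275 = 305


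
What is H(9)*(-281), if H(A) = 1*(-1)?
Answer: 281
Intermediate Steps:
H(A) = -1
H(9)*(-281) = -1*(-281) = 281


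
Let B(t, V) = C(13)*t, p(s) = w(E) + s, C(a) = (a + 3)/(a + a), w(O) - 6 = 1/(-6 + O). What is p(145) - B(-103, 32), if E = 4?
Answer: 5561/26 ≈ 213.88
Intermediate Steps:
w(O) = 6 + 1/(-6 + O)
C(a) = (3 + a)/(2*a) (C(a) = (3 + a)/((2*a)) = (3 + a)*(1/(2*a)) = (3 + a)/(2*a))
p(s) = 11/2 + s (p(s) = (-35 + 6*4)/(-6 + 4) + s = (-35 + 24)/(-2) + s = -1/2*(-11) + s = 11/2 + s)
B(t, V) = 8*t/13 (B(t, V) = ((1/2)*(3 + 13)/13)*t = ((1/2)*(1/13)*16)*t = 8*t/13)
p(145) - B(-103, 32) = (11/2 + 145) - 8*(-103)/13 = 301/2 - 1*(-824/13) = 301/2 + 824/13 = 5561/26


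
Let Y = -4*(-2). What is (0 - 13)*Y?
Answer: -104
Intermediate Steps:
Y = 8
(0 - 13)*Y = (0 - 13)*8 = -13*8 = -104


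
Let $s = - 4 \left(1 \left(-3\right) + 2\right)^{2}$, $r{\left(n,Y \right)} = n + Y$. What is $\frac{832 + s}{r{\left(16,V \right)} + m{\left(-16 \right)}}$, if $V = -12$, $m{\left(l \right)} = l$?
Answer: $-69$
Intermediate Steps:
$r{\left(n,Y \right)} = Y + n$
$s = -4$ ($s = - 4 \left(-3 + 2\right)^{2} = - 4 \left(-1\right)^{2} = \left(-4\right) 1 = -4$)
$\frac{832 + s}{r{\left(16,V \right)} + m{\left(-16 \right)}} = \frac{832 - 4}{\left(-12 + 16\right) - 16} = \frac{828}{4 - 16} = \frac{828}{-12} = 828 \left(- \frac{1}{12}\right) = -69$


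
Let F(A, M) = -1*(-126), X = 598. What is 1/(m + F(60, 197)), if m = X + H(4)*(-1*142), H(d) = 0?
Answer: 1/724 ≈ 0.0013812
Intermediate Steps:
m = 598 (m = 598 + 0*(-1*142) = 598 + 0*(-142) = 598 + 0 = 598)
F(A, M) = 126
1/(m + F(60, 197)) = 1/(598 + 126) = 1/724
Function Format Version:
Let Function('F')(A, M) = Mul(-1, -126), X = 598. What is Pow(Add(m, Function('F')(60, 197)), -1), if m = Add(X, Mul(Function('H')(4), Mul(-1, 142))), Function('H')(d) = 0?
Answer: Rational(1, 724) ≈ 0.0013812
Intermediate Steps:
m = 598 (m = Add(598, Mul(0, Mul(-1, 142))) = Add(598, Mul(0, -142)) = Add(598, 0) = 598)
Function('F')(A, M) = 126
Pow(Add(m, Function('F')(60, 197)), -1) = Pow(Add(598, 126), -1) = Pow(724, -1) = Rational(1, 724)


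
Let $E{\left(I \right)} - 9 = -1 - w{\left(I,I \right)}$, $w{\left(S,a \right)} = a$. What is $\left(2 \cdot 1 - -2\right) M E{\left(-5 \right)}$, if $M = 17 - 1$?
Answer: $832$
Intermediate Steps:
$E{\left(I \right)} = 8 - I$ ($E{\left(I \right)} = 9 - \left(1 + I\right) = 8 - I$)
$M = 16$ ($M = 17 - 1 = 16$)
$\left(2 \cdot 1 - -2\right) M E{\left(-5 \right)} = \left(2 \cdot 1 - -2\right) 16 \left(8 - -5\right) = \left(2 + 2\right) 16 \left(8 + 5\right) = 4 \cdot 16 \cdot 13 = 64 \cdot 13 = 832$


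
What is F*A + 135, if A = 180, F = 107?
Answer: 19395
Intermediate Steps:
F*A + 135 = 107*180 + 135 = 19260 + 135 = 19395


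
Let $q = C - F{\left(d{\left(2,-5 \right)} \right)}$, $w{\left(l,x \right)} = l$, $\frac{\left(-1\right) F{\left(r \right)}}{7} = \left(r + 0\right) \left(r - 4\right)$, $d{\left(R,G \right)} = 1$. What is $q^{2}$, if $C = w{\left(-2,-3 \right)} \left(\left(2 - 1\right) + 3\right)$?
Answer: $841$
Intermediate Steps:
$F{\left(r \right)} = - 7 r \left(-4 + r\right)$ ($F{\left(r \right)} = - 7 \left(r + 0\right) \left(r - 4\right) = - 7 r \left(-4 + r\right)$)
$C = -8$ ($C = - 2 \left(\left(2 - 1\right) + 3\right) = - 2 \left(1 + 3\right) = \left(-2\right) 4 = -8$)
$q = -29$ ($q = -8 - 7 \cdot 1 \left(4 - 1\right) = -8 - 7 \cdot 1 \cdot 3 = -8 - 21 = -29$)
$q^{2} = \left(-29\right)^{2} = 841$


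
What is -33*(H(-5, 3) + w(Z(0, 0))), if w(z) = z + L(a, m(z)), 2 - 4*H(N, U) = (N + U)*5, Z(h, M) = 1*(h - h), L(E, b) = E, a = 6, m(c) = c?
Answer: -297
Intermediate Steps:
Z(h, M) = 0 (Z(h, M) = 1*0 = 0)
H(N, U) = ½ - 5*N/4 - 5*U/4 (H(N, U) = ½ - (N + U)*5/4 = ½ - (5*N + 5*U)/4 = ½ + (-5*N/4 - 5*U/4) = ½ - 5*N/4 - 5*U/4)
w(z) = 6 + z (w(z) = z + 6 = 6 + z)
-33*(H(-5, 3) + w(Z(0, 0))) = -33*((½ - 5/4*(-5) - 5/4*3) + (6 + 0)) = -33*((½ + 25/4 - 15/4) + 6) = -33*(3 + 6) = -33*9 = -297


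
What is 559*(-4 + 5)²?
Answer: 559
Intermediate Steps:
559*(-4 + 5)² = 559*1² = 559*1 = 559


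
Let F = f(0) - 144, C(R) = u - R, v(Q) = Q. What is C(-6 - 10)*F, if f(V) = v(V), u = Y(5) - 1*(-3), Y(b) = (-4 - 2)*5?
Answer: 1584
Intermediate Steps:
Y(b) = -30 (Y(b) = -6*5 = -30)
u = -27 (u = -30 - 1*(-3) = -30 + 3 = -27)
f(V) = V
C(R) = -27 - R
F = -144 (F = 0 - 144 = -144)
C(-6 - 10)*F = (-27 - (-6 - 10))*(-144) = (-27 - 1*(-16))*(-144) = (-27 + 16)*(-144) = -11*(-144) = 1584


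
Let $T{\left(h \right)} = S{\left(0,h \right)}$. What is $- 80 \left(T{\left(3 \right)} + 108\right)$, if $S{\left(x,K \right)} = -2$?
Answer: $-8480$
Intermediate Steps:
$T{\left(h \right)} = -2$
$- 80 \left(T{\left(3 \right)} + 108\right) = - 80 \left(-2 + 108\right) = \left(-80\right) 106 = -8480$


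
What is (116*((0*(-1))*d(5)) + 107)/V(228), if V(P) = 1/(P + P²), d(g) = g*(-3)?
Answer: 5586684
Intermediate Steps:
d(g) = -3*g
(116*((0*(-1))*d(5)) + 107)/V(228) = (116*((0*(-1))*(-3*5)) + 107)/((1/(228*(1 + 228)))) = (116*(0*(-15)) + 107)/(((1/228)/229)) = (116*0 + 107)/(((1/228)*(1/229))) = (0 + 107)/(1/52212) = 107*52212 = 5586684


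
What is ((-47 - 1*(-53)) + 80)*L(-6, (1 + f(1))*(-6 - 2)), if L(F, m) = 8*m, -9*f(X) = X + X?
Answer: -38528/9 ≈ -4280.9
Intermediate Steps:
f(X) = -2*X/9 (f(X) = -(X + X)/9 = -2*X/9)
((-47 - 1*(-53)) + 80)*L(-6, (1 + f(1))*(-6 - 2)) = ((-47 - 1*(-53)) + 80)*(8*((1 - 2/9*1)*(-6 - 2))) = ((-47 + 53) + 80)*(8*((1 - 2/9)*(-8))) = (6 + 80)*(8*((7/9)*(-8))) = 86*(8*(-56/9)) = 86*(-448/9) = -38528/9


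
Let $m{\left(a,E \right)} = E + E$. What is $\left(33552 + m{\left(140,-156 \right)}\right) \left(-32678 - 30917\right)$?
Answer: $-2113897800$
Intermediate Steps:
$m{\left(a,E \right)} = 2 E$
$\left(33552 + m{\left(140,-156 \right)}\right) \left(-32678 - 30917\right) = \left(33552 + 2 \left(-156\right)\right) \left(-32678 - 30917\right) = \left(33552 - 312\right) \left(-63595\right) = 33240 \left(-63595\right) = -2113897800$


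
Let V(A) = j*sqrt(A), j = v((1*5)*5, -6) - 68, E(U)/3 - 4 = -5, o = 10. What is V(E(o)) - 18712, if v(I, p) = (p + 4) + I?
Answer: -18712 - 45*I*sqrt(3) ≈ -18712.0 - 77.942*I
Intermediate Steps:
E(U) = -3 (E(U) = 12 + 3*(-5) = 12 - 15 = -3)
v(I, p) = 4 + I + p (v(I, p) = (4 + p) + I = 4 + I + p)
j = -45 (j = (4 + (1*5)*5 - 6) - 68 = (4 + 5*5 - 6) - 68 = (4 + 25 - 6) - 68 = 23 - 68 = -45)
V(A) = -45*sqrt(A)
V(E(o)) - 18712 = -45*I*sqrt(3) - 18712 = -18712 - 45*I*sqrt(3)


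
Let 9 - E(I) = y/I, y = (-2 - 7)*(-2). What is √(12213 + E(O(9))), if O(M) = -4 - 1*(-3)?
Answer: 12*√85 ≈ 110.63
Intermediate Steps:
y = 18 (y = -9*(-2) = 18)
O(M) = -1 (O(M) = -4 + 3 = -1)
E(I) = 9 - 18/I
√(12213 + E(O(9))) = √(12213 + (9 - 18/(-1))) = √(12213 + (9 - 18*(-1))) = √(12213 + (9 + 18)) = √(12213 + 27) = √12240 = 12*√85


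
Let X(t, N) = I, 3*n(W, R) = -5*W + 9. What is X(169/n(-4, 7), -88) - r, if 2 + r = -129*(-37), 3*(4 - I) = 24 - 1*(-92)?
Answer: -14417/3 ≈ -4805.7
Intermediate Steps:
n(W, R) = 3 - 5*W/3 (n(W, R) = (-5*W + 9)/3 = (9 - 5*W)/3 = 3 - 5*W/3)
I = -104/3 (I = 4 - (24 - 1*(-92))/3 = 4 - (24 + 92)/3 = 4 - ⅓*116 = 4 - 116/3 = -104/3 ≈ -34.667)
r = 4771 (r = -2 - 129*(-37) = -2 + 4773 = 4771)
X(t, N) = -104/3
X(169/n(-4, 7), -88) - r = -104/3 - 1*4771 = -104/3 - 4771 = -14417/3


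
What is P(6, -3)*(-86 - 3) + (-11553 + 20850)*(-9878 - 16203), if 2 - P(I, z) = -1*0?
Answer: -242475235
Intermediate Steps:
P(I, z) = 2 (P(I, z) = 2 - (-1)*0 = 2 - 1*0 = 2 + 0 = 2)
P(6, -3)*(-86 - 3) + (-11553 + 20850)*(-9878 - 16203) = 2*(-86 - 3) + (-11553 + 20850)*(-9878 - 16203) = 2*(-89) + 9297*(-26081) = -178 - 242475057 = -242475235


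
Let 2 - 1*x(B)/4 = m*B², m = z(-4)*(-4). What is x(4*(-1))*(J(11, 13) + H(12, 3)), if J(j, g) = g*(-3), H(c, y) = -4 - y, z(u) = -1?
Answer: 11408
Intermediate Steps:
J(j, g) = -3*g
m = 4 (m = -1*(-4) = 4)
x(B) = 8 - 16*B²
x(4*(-1))*(J(11, 13) + H(12, 3)) = (8 - 16*(4*(-1))²)*(-3*13 + (-4 - 1*3)) = (8 - 16*(-4)²)*(-39 + (-4 - 3)) = (8 - 16*16)*(-39 - 7) = (8 - 256)*(-46) = -248*(-46) = 11408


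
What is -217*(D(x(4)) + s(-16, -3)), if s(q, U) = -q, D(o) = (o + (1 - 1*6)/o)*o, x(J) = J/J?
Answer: -2604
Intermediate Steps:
x(J) = 1
D(o) = o*(o - 5/o) (D(o) = (o + (1 - 6)/o)*o = (o - 5/o)*o = o*(o - 5/o))
-217*(D(x(4)) + s(-16, -3)) = -217*((-5 + 1²) - 1*(-16)) = -217*((-5 + 1) + 16) = -217*(-4 + 16) = -217*12 = -2604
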